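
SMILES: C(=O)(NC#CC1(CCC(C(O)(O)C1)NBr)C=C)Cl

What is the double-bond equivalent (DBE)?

5

Molecular formula from the SMILES: C11H14BrClN2O3.
DoU = (2C + 2 + N − H − X)/2 = (2·11 + 2 + 2 − 14 − 2)/2 = 10/2 = 5.
(Structurally: 1 ring(s) + 4 π bond(s) = 5.)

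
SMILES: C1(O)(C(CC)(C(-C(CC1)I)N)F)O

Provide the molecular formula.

C8H15FINO2

Heavy atoms from the SMILES: 8 C, 1 F, 1 I, 1 N, 2 O.
Implicit hydrogens by atom environment:
  3 × C: 2 H each → 6
  2 × C: 1 H each → 2
  2 × C: no H
  2 × O: 1 H each → 2
  1 × C: 3 H
  1 × F: no H
  1 × I: no H
  1 × N: 2 H
  Total hydrogens = 15.
Molecular formula: C8H15FINO2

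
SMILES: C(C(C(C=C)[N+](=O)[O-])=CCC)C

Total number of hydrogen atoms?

Hydrogens are implicit in SMILES; fill each atom to its normal valence:
  3 × C: 2 H each → 6
  3 × C: 1 H each → 3
  2 × C: 3 H each → 6
  1 × C: no H
  1 × N (charge +1): no H
  1 × O: no H
  1 × O (charge -1): no H
  Total hydrogens = 15.

15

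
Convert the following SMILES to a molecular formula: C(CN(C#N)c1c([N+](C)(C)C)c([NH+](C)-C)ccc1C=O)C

[C16H26N4O]2+

Heavy atoms from the SMILES: 16 C, 4 N, 1 O.
Implicit hydrogens by atom environment:
  6 × C: 3 H each → 18
  4 × C (aromatic): no H
  2 × C: 2 H each → 4
  2 × C (aromatic): 1 H each → 2
  2 × N: no H
  1 × C: 1 H
  1 × C: no H
  1 × N (charge +1): 1 H
  1 × N (charge +1): no H
  1 × O: no H
  Total hydrogens = 26.
Net charge +2.
Molecular formula: [C16H26N4O]2+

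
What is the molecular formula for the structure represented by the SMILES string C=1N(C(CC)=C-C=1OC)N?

C7H12N2O

Heavy atoms from the SMILES: 7 C, 2 N, 1 O.
Implicit hydrogens by atom environment:
  2 × C: 3 H each → 6
  2 × C (aromatic): 1 H each → 2
  2 × C (aromatic): no H
  1 × C: 2 H
  1 × N: 2 H
  1 × N (aromatic): no H
  1 × O: no H
  Total hydrogens = 12.
Molecular formula: C7H12N2O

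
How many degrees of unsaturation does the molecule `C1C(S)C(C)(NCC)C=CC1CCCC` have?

Molecular formula from the SMILES: C13H25NS.
DoU = (2C + 2 + N − H − X)/2 = (2·13 + 2 + 1 − 25 − 0)/2 = 4/2 = 2.
(Structurally: 1 ring(s) + 1 π bond(s) = 2.)

2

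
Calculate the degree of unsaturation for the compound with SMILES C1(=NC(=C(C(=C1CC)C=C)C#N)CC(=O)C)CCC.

8

Molecular formula from the SMILES: C16H20N2O.
DoU = (2C + 2 + N − H − X)/2 = (2·16 + 2 + 2 − 20 − 0)/2 = 16/2 = 8.
(Structurally: 1 ring(s) + 7 π bond(s) = 8.)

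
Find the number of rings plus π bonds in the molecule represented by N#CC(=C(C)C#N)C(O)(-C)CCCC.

5

Molecular formula from the SMILES: C11H16N2O.
DoU = (2C + 2 + N − H − X)/2 = (2·11 + 2 + 2 − 16 − 0)/2 = 10/2 = 5.
(Structurally: 0 ring(s) + 5 π bond(s) = 5.)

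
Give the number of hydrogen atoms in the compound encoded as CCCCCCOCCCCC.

24

Hydrogens are implicit in SMILES; fill each atom to its normal valence:
  9 × C: 2 H each → 18
  2 × C: 3 H each → 6
  1 × O: no H
  Total hydrogens = 24.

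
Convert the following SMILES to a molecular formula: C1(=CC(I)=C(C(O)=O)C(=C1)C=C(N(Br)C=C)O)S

C11H9BrINO3S

Heavy atoms from the SMILES: 1 Br, 11 C, 1 I, 1 N, 3 O, 1 S.
Implicit hydrogens by atom environment:
  4 × C (aromatic): no H
  2 × C (aromatic): 1 H each → 2
  2 × C: 1 H each → 2
  2 × C: no H
  2 × O: 1 H each → 2
  1 × Br: no H
  1 × C: 2 H
  1 × I: no H
  1 × N: no H
  1 × O: no H
  1 × S: 1 H
  Total hydrogens = 9.
Molecular formula: C11H9BrINO3S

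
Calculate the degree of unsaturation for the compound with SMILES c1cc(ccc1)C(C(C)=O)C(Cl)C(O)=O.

6

Molecular formula from the SMILES: C11H11ClO3.
DoU = (2C + 2 + N − H − X)/2 = (2·11 + 2 + 0 − 11 − 1)/2 = 12/2 = 6.
(Structurally: 1 ring(s) + 5 π bond(s) = 6.)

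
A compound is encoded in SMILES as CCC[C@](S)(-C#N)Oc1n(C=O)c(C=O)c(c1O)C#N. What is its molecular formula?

C12H11N3O4S

Heavy atoms from the SMILES: 12 C, 3 N, 4 O, 1 S.
Implicit hydrogens by atom environment:
  4 × C (aromatic): no H
  3 × C: no H
  3 × O: no H
  2 × C: 2 H each → 4
  2 × C: 1 H each → 2
  2 × N: no H
  1 × C: 3 H
  1 × N (aromatic): no H
  1 × O: 1 H
  1 × S: 1 H
  Total hydrogens = 11.
Molecular formula: C12H11N3O4S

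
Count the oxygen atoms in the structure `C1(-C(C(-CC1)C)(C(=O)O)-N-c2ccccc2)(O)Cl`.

3

The symbol for oxygen appears 3 times in the SMILES.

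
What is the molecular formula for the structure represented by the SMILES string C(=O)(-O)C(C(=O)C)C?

Heavy atoms from the SMILES: 5 C, 3 O.
Implicit hydrogens by atom environment:
  2 × C: 3 H each → 6
  2 × C: no H
  2 × O: no H
  1 × C: 1 H
  1 × O: 1 H
  Total hydrogens = 8.
Molecular formula: C5H8O3

C5H8O3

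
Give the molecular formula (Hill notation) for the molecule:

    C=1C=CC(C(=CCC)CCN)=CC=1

C12H17N

Heavy atoms from the SMILES: 12 C, 1 N.
Implicit hydrogens by atom environment:
  5 × C (aromatic): 1 H each → 5
  3 × C: 2 H each → 6
  1 × C: 3 H
  1 × C: 1 H
  1 × C: no H
  1 × C (aromatic): no H
  1 × N: 2 H
  Total hydrogens = 17.
Molecular formula: C12H17N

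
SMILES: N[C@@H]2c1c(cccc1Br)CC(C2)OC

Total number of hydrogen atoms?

Hydrogens are implicit in SMILES; fill each atom to its normal valence:
  3 × C (aromatic): 1 H each → 3
  3 × C (aromatic): no H
  2 × C: 2 H each → 4
  2 × C: 1 H each → 2
  1 × Br: no H
  1 × C: 3 H
  1 × N: 2 H
  1 × O: no H
  Total hydrogens = 14.

14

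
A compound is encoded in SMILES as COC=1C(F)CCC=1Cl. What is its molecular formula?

Heavy atoms from the SMILES: 6 C, 1 Cl, 1 F, 1 O.
Implicit hydrogens by atom environment:
  2 × C: 2 H each → 4
  2 × C: no H
  1 × C: 3 H
  1 × C: 1 H
  1 × Cl: no H
  1 × F: no H
  1 × O: no H
  Total hydrogens = 8.
Molecular formula: C6H8ClFO

C6H8ClFO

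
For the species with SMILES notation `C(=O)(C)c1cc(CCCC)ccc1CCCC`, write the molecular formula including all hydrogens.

Heavy atoms from the SMILES: 16 C, 1 O.
Implicit hydrogens by atom environment:
  6 × C: 2 H each → 12
  3 × C: 3 H each → 9
  3 × C (aromatic): 1 H each → 3
  3 × C (aromatic): no H
  1 × C: no H
  1 × O: no H
  Total hydrogens = 24.
Molecular formula: C16H24O

C16H24O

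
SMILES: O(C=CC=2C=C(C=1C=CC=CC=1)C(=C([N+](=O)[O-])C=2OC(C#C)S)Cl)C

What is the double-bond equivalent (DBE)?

12

Molecular formula from the SMILES: C18H14ClNO4S.
DoU = (2C + 2 + N − H − X)/2 = (2·18 + 2 + 1 − 14 − 1)/2 = 24/2 = 12.
(Structurally: 2 ring(s) + 10 π bond(s) = 12.)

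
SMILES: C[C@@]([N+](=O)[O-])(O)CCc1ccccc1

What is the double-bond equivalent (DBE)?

Molecular formula from the SMILES: C10H13NO3.
DoU = (2C + 2 + N − H − X)/2 = (2·10 + 2 + 1 − 13 − 0)/2 = 10/2 = 5.
(Structurally: 1 ring(s) + 4 π bond(s) = 5.)

5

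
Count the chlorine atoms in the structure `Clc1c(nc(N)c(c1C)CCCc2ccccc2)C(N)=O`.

The symbol for chlorine appears 1 time in the SMILES.

1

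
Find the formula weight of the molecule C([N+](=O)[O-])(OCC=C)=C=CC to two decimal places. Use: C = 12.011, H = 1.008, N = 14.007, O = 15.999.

155.15

Molecular formula: C7H9NO3.
M = 7×12.011 + 9×1.008 + 1×14.007 + 3×15.999 = 155.15 g/mol.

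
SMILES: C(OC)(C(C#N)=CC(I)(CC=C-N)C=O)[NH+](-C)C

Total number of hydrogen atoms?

19

Hydrogens are implicit in SMILES; fill each atom to its normal valence:
  5 × C: 1 H each → 5
  3 × C: 3 H each → 9
  3 × C: no H
  2 × O: no H
  1 × C: 2 H
  1 × I: no H
  1 × N: 2 H
  1 × N (charge +1): 1 H
  1 × N: no H
  Total hydrogens = 19.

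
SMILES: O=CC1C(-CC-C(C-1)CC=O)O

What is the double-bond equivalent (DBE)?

Molecular formula from the SMILES: C9H14O3.
DoU = (2C + 2 + N − H − X)/2 = (2·9 + 2 + 0 − 14 − 0)/2 = 6/2 = 3.
(Structurally: 1 ring(s) + 2 π bond(s) = 3.)

3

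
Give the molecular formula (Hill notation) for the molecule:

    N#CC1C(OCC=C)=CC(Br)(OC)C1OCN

Heavy atoms from the SMILES: 1 Br, 11 C, 2 N, 3 O.
Implicit hydrogens by atom environment:
  4 × C: 1 H each → 4
  3 × C: 2 H each → 6
  3 × C: no H
  3 × O: no H
  1 × Br: no H
  1 × C: 3 H
  1 × N: 2 H
  1 × N: no H
  Total hydrogens = 15.
Molecular formula: C11H15BrN2O3

C11H15BrN2O3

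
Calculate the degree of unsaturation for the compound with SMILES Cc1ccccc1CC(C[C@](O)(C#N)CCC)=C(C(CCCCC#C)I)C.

Molecular formula from the SMILES: C24H32INO.
DoU = (2C + 2 + N − H − X)/2 = (2·24 + 2 + 1 − 32 − 1)/2 = 18/2 = 9.
(Structurally: 1 ring(s) + 8 π bond(s) = 9.)

9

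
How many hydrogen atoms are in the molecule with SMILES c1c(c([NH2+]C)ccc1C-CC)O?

Hydrogens are implicit in SMILES; fill each atom to its normal valence:
  3 × C (aromatic): 1 H each → 3
  3 × C (aromatic): no H
  2 × C: 3 H each → 6
  2 × C: 2 H each → 4
  1 × N (charge +1): 2 H
  1 × O: 1 H
  Total hydrogens = 16.

16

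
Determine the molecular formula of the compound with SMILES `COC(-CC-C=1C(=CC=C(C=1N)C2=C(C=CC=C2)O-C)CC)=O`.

Heavy atoms from the SMILES: 19 C, 1 N, 3 O.
Implicit hydrogens by atom environment:
  6 × C (aromatic): 1 H each → 6
  6 × C (aromatic): no H
  3 × C: 3 H each → 9
  3 × C: 2 H each → 6
  3 × O: no H
  1 × C: no H
  1 × N: 2 H
  Total hydrogens = 23.
Molecular formula: C19H23NO3

C19H23NO3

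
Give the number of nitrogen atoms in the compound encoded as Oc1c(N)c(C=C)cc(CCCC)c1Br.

The symbol for nitrogen appears 1 time in the SMILES.

1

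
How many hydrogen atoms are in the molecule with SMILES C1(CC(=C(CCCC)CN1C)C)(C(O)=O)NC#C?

22

Hydrogens are implicit in SMILES; fill each atom to its normal valence:
  5 × C: 2 H each → 10
  5 × C: no H
  3 × C: 3 H each → 9
  1 × C: 1 H
  1 × N: 1 H
  1 × N: no H
  1 × O: 1 H
  1 × O: no H
  Total hydrogens = 22.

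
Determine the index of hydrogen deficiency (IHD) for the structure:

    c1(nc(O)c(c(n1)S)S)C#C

6

Molecular formula from the SMILES: C6H4N2OS2.
DoU = (2C + 2 + N − H − X)/2 = (2·6 + 2 + 2 − 4 − 0)/2 = 12/2 = 6.
(Structurally: 1 ring(s) + 5 π bond(s) = 6.)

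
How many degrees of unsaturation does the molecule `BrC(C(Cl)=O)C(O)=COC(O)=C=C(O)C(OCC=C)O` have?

Molecular formula from the SMILES: C11H12BrClO7.
DoU = (2C + 2 + N − H − X)/2 = (2·11 + 2 + 0 − 12 − 2)/2 = 10/2 = 5.
(Structurally: 0 ring(s) + 5 π bond(s) = 5.)

5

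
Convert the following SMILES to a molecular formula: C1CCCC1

Heavy atoms from the SMILES: 5 C.
Implicit hydrogens by atom environment:
  5 × C: 2 H each → 10
  Total hydrogens = 10.
Molecular formula: C5H10

C5H10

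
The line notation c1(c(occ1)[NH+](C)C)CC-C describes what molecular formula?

C9H16NO+

Heavy atoms from the SMILES: 9 C, 1 N, 1 O.
Implicit hydrogens by atom environment:
  3 × C: 3 H each → 9
  2 × C: 2 H each → 4
  2 × C (aromatic): 1 H each → 2
  2 × C (aromatic): no H
  1 × N (charge +1): 1 H
  1 × O (aromatic): no H
  Total hydrogens = 16.
Net charge +1.
Molecular formula: C9H16NO+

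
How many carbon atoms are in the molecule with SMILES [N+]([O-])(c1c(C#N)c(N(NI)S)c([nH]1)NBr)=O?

5

The symbol for carbon appears 5 times in the SMILES. Lowercase c denotes aromatic carbon and counts toward C.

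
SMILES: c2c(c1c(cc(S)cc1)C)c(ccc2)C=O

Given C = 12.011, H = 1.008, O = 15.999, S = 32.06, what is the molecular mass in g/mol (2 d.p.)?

228.31

Molecular formula: C14H12OS.
M = 14×12.011 + 12×1.008 + 1×15.999 + 1×32.06 = 228.31 g/mol.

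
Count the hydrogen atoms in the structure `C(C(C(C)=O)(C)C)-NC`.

Hydrogens are implicit in SMILES; fill each atom to its normal valence:
  4 × C: 3 H each → 12
  2 × C: no H
  1 × C: 2 H
  1 × N: 1 H
  1 × O: no H
  Total hydrogens = 15.

15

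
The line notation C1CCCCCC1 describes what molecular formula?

C7H14

Heavy atoms from the SMILES: 7 C.
Implicit hydrogens by atom environment:
  7 × C: 2 H each → 14
  Total hydrogens = 14.
Molecular formula: C7H14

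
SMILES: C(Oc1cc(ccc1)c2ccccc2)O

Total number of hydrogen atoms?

Hydrogens are implicit in SMILES; fill each atom to its normal valence:
  9 × C (aromatic): 1 H each → 9
  3 × C (aromatic): no H
  1 × C: 2 H
  1 × O: 1 H
  1 × O: no H
  Total hydrogens = 12.

12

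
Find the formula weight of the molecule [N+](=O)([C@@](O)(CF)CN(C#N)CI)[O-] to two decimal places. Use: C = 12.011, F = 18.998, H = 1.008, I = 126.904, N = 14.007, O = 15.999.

Molecular formula: C5H7FIN3O3.
M = 5×12.011 + 1×18.998 + 7×1.008 + 1×126.904 + 3×14.007 + 3×15.999 = 303.03 g/mol.

303.03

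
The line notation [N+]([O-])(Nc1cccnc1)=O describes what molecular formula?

Heavy atoms from the SMILES: 5 C, 3 N, 2 O.
Implicit hydrogens by atom environment:
  4 × C (aromatic): 1 H each → 4
  1 × C (aromatic): no H
  1 × N: 1 H
  1 × N (aromatic): no H
  1 × N (charge +1): no H
  1 × O: no H
  1 × O (charge -1): no H
  Total hydrogens = 5.
Molecular formula: C5H5N3O2

C5H5N3O2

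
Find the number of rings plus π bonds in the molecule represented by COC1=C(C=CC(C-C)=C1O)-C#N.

Molecular formula from the SMILES: C10H11NO2.
DoU = (2C + 2 + N − H − X)/2 = (2·10 + 2 + 1 − 11 − 0)/2 = 12/2 = 6.
(Structurally: 1 ring(s) + 5 π bond(s) = 6.)

6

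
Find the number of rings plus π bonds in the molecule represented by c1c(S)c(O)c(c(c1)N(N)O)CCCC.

Molecular formula from the SMILES: C10H16N2O2S.
DoU = (2C + 2 + N − H − X)/2 = (2·10 + 2 + 2 − 16 − 0)/2 = 8/2 = 4.
(Structurally: 1 ring(s) + 3 π bond(s) = 4.)

4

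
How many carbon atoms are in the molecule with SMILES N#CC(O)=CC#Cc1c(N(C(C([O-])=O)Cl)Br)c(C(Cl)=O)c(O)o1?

12

The symbol for carbon appears 12 times in the SMILES. Lowercase c denotes aromatic carbon and counts toward C.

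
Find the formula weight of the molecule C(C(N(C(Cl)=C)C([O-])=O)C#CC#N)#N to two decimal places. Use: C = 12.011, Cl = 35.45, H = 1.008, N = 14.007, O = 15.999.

208.58

Molecular formula: C8H3ClN3O2-.
M = 8×12.011 + 1×35.45 + 3×1.008 + 3×14.007 + 2×15.999 = 208.58 g/mol.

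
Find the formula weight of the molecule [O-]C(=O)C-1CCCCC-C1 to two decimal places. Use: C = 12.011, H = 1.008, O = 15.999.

Molecular formula: C8H13O2-.
M = 8×12.011 + 13×1.008 + 2×15.999 = 141.19 g/mol.

141.19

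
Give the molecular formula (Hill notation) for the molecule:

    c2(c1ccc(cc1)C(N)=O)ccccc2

Heavy atoms from the SMILES: 13 C, 1 N, 1 O.
Implicit hydrogens by atom environment:
  9 × C (aromatic): 1 H each → 9
  3 × C (aromatic): no H
  1 × C: no H
  1 × N: 2 H
  1 × O: no H
  Total hydrogens = 11.
Molecular formula: C13H11NO

C13H11NO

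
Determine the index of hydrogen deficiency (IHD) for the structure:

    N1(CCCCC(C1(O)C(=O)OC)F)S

Molecular formula from the SMILES: C8H14FNO3S.
DoU = (2C + 2 + N − H − X)/2 = (2·8 + 2 + 1 − 14 − 1)/2 = 4/2 = 2.
(Structurally: 1 ring(s) + 1 π bond(s) = 2.)

2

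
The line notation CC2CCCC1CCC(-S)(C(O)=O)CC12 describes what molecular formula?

Heavy atoms from the SMILES: 12 C, 2 O, 1 S.
Implicit hydrogens by atom environment:
  6 × C: 2 H each → 12
  3 × C: 1 H each → 3
  2 × C: no H
  1 × C: 3 H
  1 × O: 1 H
  1 × O: no H
  1 × S: 1 H
  Total hydrogens = 20.
Molecular formula: C12H20O2S

C12H20O2S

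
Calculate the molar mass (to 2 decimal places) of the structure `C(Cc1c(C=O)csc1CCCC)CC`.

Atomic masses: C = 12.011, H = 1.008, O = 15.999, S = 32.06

Molecular formula: C13H20OS.
M = 13×12.011 + 20×1.008 + 1×15.999 + 1×32.06 = 224.36 g/mol.

224.36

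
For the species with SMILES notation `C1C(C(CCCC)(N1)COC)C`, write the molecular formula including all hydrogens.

C10H21NO

Heavy atoms from the SMILES: 10 C, 1 N, 1 O.
Implicit hydrogens by atom environment:
  5 × C: 2 H each → 10
  3 × C: 3 H each → 9
  1 × C: 1 H
  1 × C: no H
  1 × N: 1 H
  1 × O: no H
  Total hydrogens = 21.
Molecular formula: C10H21NO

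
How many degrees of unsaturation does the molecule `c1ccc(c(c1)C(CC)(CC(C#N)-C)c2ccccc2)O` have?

10

Molecular formula from the SMILES: C19H21NO.
DoU = (2C + 2 + N − H − X)/2 = (2·19 + 2 + 1 − 21 − 0)/2 = 20/2 = 10.
(Structurally: 2 ring(s) + 8 π bond(s) = 10.)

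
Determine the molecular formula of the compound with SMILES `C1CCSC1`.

Heavy atoms from the SMILES: 4 C, 1 S.
Implicit hydrogens by atom environment:
  4 × C: 2 H each → 8
  1 × S: no H
  Total hydrogens = 8.
Molecular formula: C4H8S

C4H8S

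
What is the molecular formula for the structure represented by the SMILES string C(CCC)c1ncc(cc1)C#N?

C10H12N2

Heavy atoms from the SMILES: 10 C, 2 N.
Implicit hydrogens by atom environment:
  3 × C: 2 H each → 6
  3 × C (aromatic): 1 H each → 3
  2 × C (aromatic): no H
  1 × C: 3 H
  1 × C: no H
  1 × N (aromatic): no H
  1 × N: no H
  Total hydrogens = 12.
Molecular formula: C10H12N2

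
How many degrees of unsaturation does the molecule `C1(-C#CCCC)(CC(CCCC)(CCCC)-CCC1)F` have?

3

Molecular formula from the SMILES: C19H33F.
DoU = (2C + 2 + N − H − X)/2 = (2·19 + 2 + 0 − 33 − 1)/2 = 6/2 = 3.
(Structurally: 1 ring(s) + 2 π bond(s) = 3.)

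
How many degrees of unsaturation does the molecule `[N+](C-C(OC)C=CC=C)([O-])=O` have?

Molecular formula from the SMILES: C7H11NO3.
DoU = (2C + 2 + N − H − X)/2 = (2·7 + 2 + 1 − 11 − 0)/2 = 6/2 = 3.
(Structurally: 0 ring(s) + 3 π bond(s) = 3.)

3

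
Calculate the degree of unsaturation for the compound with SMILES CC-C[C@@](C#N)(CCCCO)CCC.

Molecular formula from the SMILES: C12H23NO.
DoU = (2C + 2 + N − H − X)/2 = (2·12 + 2 + 1 − 23 − 0)/2 = 4/2 = 2.
(Structurally: 0 ring(s) + 2 π bond(s) = 2.)

2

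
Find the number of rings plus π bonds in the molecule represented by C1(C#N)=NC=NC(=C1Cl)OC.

Molecular formula from the SMILES: C6H4ClN3O.
DoU = (2C + 2 + N − H − X)/2 = (2·6 + 2 + 3 − 4 − 1)/2 = 12/2 = 6.
(Structurally: 1 ring(s) + 5 π bond(s) = 6.)

6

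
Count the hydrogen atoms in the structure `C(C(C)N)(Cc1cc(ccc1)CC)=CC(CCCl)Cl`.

23

Hydrogens are implicit in SMILES; fill each atom to its normal valence:
  4 × C: 2 H each → 8
  4 × C (aromatic): 1 H each → 4
  3 × C: 1 H each → 3
  2 × C: 3 H each → 6
  2 × C (aromatic): no H
  2 × Cl: no H
  1 × C: no H
  1 × N: 2 H
  Total hydrogens = 23.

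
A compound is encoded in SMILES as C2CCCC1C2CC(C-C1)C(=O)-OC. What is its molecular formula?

Heavy atoms from the SMILES: 12 C, 2 O.
Implicit hydrogens by atom environment:
  7 × C: 2 H each → 14
  3 × C: 1 H each → 3
  2 × O: no H
  1 × C: 3 H
  1 × C: no H
  Total hydrogens = 20.
Molecular formula: C12H20O2

C12H20O2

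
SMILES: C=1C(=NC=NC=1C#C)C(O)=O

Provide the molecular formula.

Heavy atoms from the SMILES: 7 C, 2 N, 2 O.
Implicit hydrogens by atom environment:
  2 × C (aromatic): 1 H each → 2
  2 × C (aromatic): no H
  2 × C: no H
  2 × N (aromatic): no H
  1 × C: 1 H
  1 × O: 1 H
  1 × O: no H
  Total hydrogens = 4.
Molecular formula: C7H4N2O2

C7H4N2O2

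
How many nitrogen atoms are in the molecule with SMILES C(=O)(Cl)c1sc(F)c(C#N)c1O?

1

The symbol for nitrogen appears 1 time in the SMILES.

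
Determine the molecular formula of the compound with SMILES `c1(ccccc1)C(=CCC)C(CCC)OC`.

C15H22O

Heavy atoms from the SMILES: 15 C, 1 O.
Implicit hydrogens by atom environment:
  5 × C (aromatic): 1 H each → 5
  3 × C: 3 H each → 9
  3 × C: 2 H each → 6
  2 × C: 1 H each → 2
  1 × C: no H
  1 × C (aromatic): no H
  1 × O: no H
  Total hydrogens = 22.
Molecular formula: C15H22O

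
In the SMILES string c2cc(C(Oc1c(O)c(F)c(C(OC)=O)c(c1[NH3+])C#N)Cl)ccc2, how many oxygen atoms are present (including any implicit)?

4

The symbol for oxygen appears 4 times in the SMILES.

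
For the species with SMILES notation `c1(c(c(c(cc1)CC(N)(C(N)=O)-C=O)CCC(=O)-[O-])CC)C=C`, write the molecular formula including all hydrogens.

C17H21N2O4-

Heavy atoms from the SMILES: 17 C, 2 N, 4 O.
Implicit hydrogens by atom environment:
  5 × C: 2 H each → 10
  4 × C (aromatic): no H
  3 × C: no H
  3 × O: no H
  2 × C (aromatic): 1 H each → 2
  2 × C: 1 H each → 2
  2 × N: 2 H each → 4
  1 × C: 3 H
  1 × O (charge -1): no H
  Total hydrogens = 21.
Net charge -1.
Molecular formula: C17H21N2O4-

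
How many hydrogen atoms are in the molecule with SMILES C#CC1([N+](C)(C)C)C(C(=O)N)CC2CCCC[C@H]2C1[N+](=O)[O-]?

26

Hydrogens are implicit in SMILES; fill each atom to its normal valence:
  5 × C: 2 H each → 10
  5 × C: 1 H each → 5
  3 × C: 3 H each → 9
  3 × C: no H
  2 × N (charge +1): no H
  2 × O: no H
  1 × N: 2 H
  1 × O (charge -1): no H
  Total hydrogens = 26.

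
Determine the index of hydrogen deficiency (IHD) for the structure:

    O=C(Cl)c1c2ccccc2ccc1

8

Molecular formula from the SMILES: C11H7ClO.
DoU = (2C + 2 + N − H − X)/2 = (2·11 + 2 + 0 − 7 − 1)/2 = 16/2 = 8.
(Structurally: 2 ring(s) + 6 π bond(s) = 8.)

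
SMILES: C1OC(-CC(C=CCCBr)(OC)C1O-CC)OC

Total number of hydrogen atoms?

Hydrogens are implicit in SMILES; fill each atom to its normal valence:
  5 × C: 2 H each → 10
  4 × C: 1 H each → 4
  4 × O: no H
  3 × C: 3 H each → 9
  1 × Br: no H
  1 × C: no H
  Total hydrogens = 23.

23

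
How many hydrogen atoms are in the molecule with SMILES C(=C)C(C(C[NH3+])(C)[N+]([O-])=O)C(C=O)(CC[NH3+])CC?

Hydrogens are implicit in SMILES; fill each atom to its normal valence:
  5 × C: 2 H each → 10
  3 × C: 1 H each → 3
  2 × C: 3 H each → 6
  2 × C: no H
  2 × N (charge +1): 3 H each → 6
  2 × O: no H
  1 × N (charge +1): no H
  1 × O (charge -1): no H
  Total hydrogens = 25.

25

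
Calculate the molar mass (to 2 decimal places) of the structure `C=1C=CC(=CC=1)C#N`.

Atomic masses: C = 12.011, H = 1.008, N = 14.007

103.12

Molecular formula: C7H5N.
M = 7×12.011 + 5×1.008 + 1×14.007 = 103.12 g/mol.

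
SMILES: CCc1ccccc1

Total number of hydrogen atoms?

10

Hydrogens are implicit in SMILES; fill each atom to its normal valence:
  5 × C (aromatic): 1 H each → 5
  1 × C: 3 H
  1 × C: 2 H
  1 × C (aromatic): no H
  Total hydrogens = 10.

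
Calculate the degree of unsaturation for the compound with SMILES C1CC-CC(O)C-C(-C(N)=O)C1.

2

Molecular formula from the SMILES: C9H17NO2.
DoU = (2C + 2 + N − H − X)/2 = (2·9 + 2 + 1 − 17 − 0)/2 = 4/2 = 2.
(Structurally: 1 ring(s) + 1 π bond(s) = 2.)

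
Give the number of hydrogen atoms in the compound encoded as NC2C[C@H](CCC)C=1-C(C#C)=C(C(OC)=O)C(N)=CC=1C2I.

Hydrogens are implicit in SMILES; fill each atom to its normal valence:
  5 × C (aromatic): no H
  4 × C: 1 H each → 4
  3 × C: 2 H each → 6
  2 × C: 3 H each → 6
  2 × C: no H
  2 × N: 2 H each → 4
  2 × O: no H
  1 × C (aromatic): 1 H
  1 × I: no H
  Total hydrogens = 21.

21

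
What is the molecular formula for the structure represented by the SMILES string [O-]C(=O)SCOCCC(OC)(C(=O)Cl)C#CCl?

Heavy atoms from the SMILES: 9 C, 2 Cl, 5 O, 1 S.
Implicit hydrogens by atom environment:
  5 × C: no H
  4 × O: no H
  3 × C: 2 H each → 6
  2 × Cl: no H
  1 × C: 3 H
  1 × O (charge -1): no H
  1 × S: no H
  Total hydrogens = 9.
Net charge -1.
Molecular formula: C9H9Cl2O5S-

C9H9Cl2O5S-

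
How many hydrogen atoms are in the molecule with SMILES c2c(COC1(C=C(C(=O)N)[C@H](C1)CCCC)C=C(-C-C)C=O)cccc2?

29

Hydrogens are implicit in SMILES; fill each atom to its normal valence:
  6 × C: 2 H each → 12
  5 × C (aromatic): 1 H each → 5
  4 × C: 1 H each → 4
  4 × C: no H
  3 × O: no H
  2 × C: 3 H each → 6
  1 × C (aromatic): no H
  1 × N: 2 H
  Total hydrogens = 29.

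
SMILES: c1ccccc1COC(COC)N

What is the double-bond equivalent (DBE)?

4

Molecular formula from the SMILES: C10H15NO2.
DoU = (2C + 2 + N − H − X)/2 = (2·10 + 2 + 1 − 15 − 0)/2 = 8/2 = 4.
(Structurally: 1 ring(s) + 3 π bond(s) = 4.)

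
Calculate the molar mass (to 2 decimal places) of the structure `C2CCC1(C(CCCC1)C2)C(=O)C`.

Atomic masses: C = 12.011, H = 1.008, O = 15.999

180.29

Molecular formula: C12H20O.
M = 12×12.011 + 20×1.008 + 1×15.999 = 180.29 g/mol.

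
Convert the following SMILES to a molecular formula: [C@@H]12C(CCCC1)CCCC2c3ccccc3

Heavy atoms from the SMILES: 16 C.
Implicit hydrogens by atom environment:
  7 × C: 2 H each → 14
  5 × C (aromatic): 1 H each → 5
  3 × C: 1 H each → 3
  1 × C (aromatic): no H
  Total hydrogens = 22.
Molecular formula: C16H22

C16H22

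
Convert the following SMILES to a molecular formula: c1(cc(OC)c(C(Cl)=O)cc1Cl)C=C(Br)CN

C11H10BrCl2NO2

Heavy atoms from the SMILES: 1 Br, 11 C, 2 Cl, 1 N, 2 O.
Implicit hydrogens by atom environment:
  4 × C (aromatic): no H
  2 × C (aromatic): 1 H each → 2
  2 × C: no H
  2 × Cl: no H
  2 × O: no H
  1 × Br: no H
  1 × C: 3 H
  1 × C: 2 H
  1 × C: 1 H
  1 × N: 2 H
  Total hydrogens = 10.
Molecular formula: C11H10BrCl2NO2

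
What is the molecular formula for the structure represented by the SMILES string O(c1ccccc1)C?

C7H8O

Heavy atoms from the SMILES: 7 C, 1 O.
Implicit hydrogens by atom environment:
  5 × C (aromatic): 1 H each → 5
  1 × C: 3 H
  1 × C (aromatic): no H
  1 × O: no H
  Total hydrogens = 8.
Molecular formula: C7H8O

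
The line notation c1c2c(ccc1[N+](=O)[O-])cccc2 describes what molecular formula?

Heavy atoms from the SMILES: 10 C, 1 N, 2 O.
Implicit hydrogens by atom environment:
  7 × C (aromatic): 1 H each → 7
  3 × C (aromatic): no H
  1 × N (charge +1): no H
  1 × O: no H
  1 × O (charge -1): no H
  Total hydrogens = 7.
Molecular formula: C10H7NO2

C10H7NO2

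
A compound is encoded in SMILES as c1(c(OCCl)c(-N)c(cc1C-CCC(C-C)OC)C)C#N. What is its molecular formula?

Heavy atoms from the SMILES: 16 C, 1 Cl, 2 N, 2 O.
Implicit hydrogens by atom environment:
  5 × C: 2 H each → 10
  5 × C (aromatic): no H
  3 × C: 3 H each → 9
  2 × O: no H
  1 × C (aromatic): 1 H
  1 × C: 1 H
  1 × C: no H
  1 × Cl: no H
  1 × N: 2 H
  1 × N: no H
  Total hydrogens = 23.
Molecular formula: C16H23ClN2O2

C16H23ClN2O2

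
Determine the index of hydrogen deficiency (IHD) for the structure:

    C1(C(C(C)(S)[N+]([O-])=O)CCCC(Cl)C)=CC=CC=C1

5

Molecular formula from the SMILES: C14H20ClNO2S.
DoU = (2C + 2 + N − H − X)/2 = (2·14 + 2 + 1 − 20 − 1)/2 = 10/2 = 5.
(Structurally: 1 ring(s) + 4 π bond(s) = 5.)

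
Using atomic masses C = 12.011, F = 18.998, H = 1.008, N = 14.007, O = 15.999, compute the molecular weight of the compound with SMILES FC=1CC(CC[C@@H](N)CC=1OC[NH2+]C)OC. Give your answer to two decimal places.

233.31

Molecular formula: C11H22FN2O2+.
M = 11×12.011 + 1×18.998 + 22×1.008 + 2×14.007 + 2×15.999 = 233.31 g/mol.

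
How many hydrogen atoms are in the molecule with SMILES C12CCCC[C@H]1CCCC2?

18

Hydrogens are implicit in SMILES; fill each atom to its normal valence:
  8 × C: 2 H each → 16
  2 × C: 1 H each → 2
  Total hydrogens = 18.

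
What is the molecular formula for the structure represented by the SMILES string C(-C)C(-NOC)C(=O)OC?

C6H13NO3

Heavy atoms from the SMILES: 6 C, 1 N, 3 O.
Implicit hydrogens by atom environment:
  3 × C: 3 H each → 9
  3 × O: no H
  1 × C: 2 H
  1 × C: 1 H
  1 × C: no H
  1 × N: 1 H
  Total hydrogens = 13.
Molecular formula: C6H13NO3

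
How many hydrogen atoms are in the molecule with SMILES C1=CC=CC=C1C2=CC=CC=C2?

10

Hydrogens are implicit in SMILES; fill each atom to its normal valence:
  10 × C (aromatic): 1 H each → 10
  2 × C (aromatic): no H
  Total hydrogens = 10.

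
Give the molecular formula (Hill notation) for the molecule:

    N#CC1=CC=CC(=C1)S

Heavy atoms from the SMILES: 7 C, 1 N, 1 S.
Implicit hydrogens by atom environment:
  4 × C (aromatic): 1 H each → 4
  2 × C (aromatic): no H
  1 × C: no H
  1 × N: no H
  1 × S: 1 H
  Total hydrogens = 5.
Molecular formula: C7H5NS

C7H5NS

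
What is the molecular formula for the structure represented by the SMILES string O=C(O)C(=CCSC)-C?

Heavy atoms from the SMILES: 6 C, 2 O, 1 S.
Implicit hydrogens by atom environment:
  2 × C: 3 H each → 6
  2 × C: no H
  1 × C: 2 H
  1 × C: 1 H
  1 × O: 1 H
  1 × O: no H
  1 × S: no H
  Total hydrogens = 10.
Molecular formula: C6H10O2S

C6H10O2S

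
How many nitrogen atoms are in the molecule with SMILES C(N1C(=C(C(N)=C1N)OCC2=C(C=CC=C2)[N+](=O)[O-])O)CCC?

4

The symbol for nitrogen appears 4 times in the SMILES.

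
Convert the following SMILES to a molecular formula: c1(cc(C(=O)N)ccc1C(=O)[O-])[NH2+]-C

Heavy atoms from the SMILES: 9 C, 2 N, 3 O.
Implicit hydrogens by atom environment:
  3 × C (aromatic): 1 H each → 3
  3 × C (aromatic): no H
  2 × C: no H
  2 × O: no H
  1 × C: 3 H
  1 × N (charge +1): 2 H
  1 × N: 2 H
  1 × O (charge -1): no H
  Total hydrogens = 10.
Molecular formula: C9H10N2O3

C9H10N2O3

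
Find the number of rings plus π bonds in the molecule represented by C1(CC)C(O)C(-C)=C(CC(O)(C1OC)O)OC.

2

Molecular formula from the SMILES: C12H22O5.
DoU = (2C + 2 + N − H − X)/2 = (2·12 + 2 + 0 − 22 − 0)/2 = 4/2 = 2.
(Structurally: 1 ring(s) + 1 π bond(s) = 2.)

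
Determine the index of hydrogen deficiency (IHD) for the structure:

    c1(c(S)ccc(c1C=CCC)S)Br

Molecular formula from the SMILES: C10H11BrS2.
DoU = (2C + 2 + N − H − X)/2 = (2·10 + 2 + 0 − 11 − 1)/2 = 10/2 = 5.
(Structurally: 1 ring(s) + 4 π bond(s) = 5.)

5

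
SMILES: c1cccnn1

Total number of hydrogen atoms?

4

Hydrogens are implicit in SMILES; fill each atom to its normal valence:
  4 × C (aromatic): 1 H each → 4
  2 × N (aromatic): no H
  Total hydrogens = 4.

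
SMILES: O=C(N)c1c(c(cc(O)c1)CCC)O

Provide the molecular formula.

C10H13NO3

Heavy atoms from the SMILES: 10 C, 1 N, 3 O.
Implicit hydrogens by atom environment:
  4 × C (aromatic): no H
  2 × C: 2 H each → 4
  2 × C (aromatic): 1 H each → 2
  2 × O: 1 H each → 2
  1 × C: 3 H
  1 × C: no H
  1 × N: 2 H
  1 × O: no H
  Total hydrogens = 13.
Molecular formula: C10H13NO3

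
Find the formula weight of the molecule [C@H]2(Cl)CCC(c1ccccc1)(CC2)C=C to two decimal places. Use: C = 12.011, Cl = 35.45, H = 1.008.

Molecular formula: C14H17Cl.
M = 14×12.011 + 1×35.45 + 17×1.008 = 220.74 g/mol.

220.74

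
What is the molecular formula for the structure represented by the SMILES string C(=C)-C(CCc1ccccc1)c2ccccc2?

C17H18

Heavy atoms from the SMILES: 17 C.
Implicit hydrogens by atom environment:
  10 × C (aromatic): 1 H each → 10
  3 × C: 2 H each → 6
  2 × C: 1 H each → 2
  2 × C (aromatic): no H
  Total hydrogens = 18.
Molecular formula: C17H18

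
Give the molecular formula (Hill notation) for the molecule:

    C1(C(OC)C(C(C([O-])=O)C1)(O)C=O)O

C8H11O6-

Heavy atoms from the SMILES: 8 C, 6 O.
Implicit hydrogens by atom environment:
  4 × C: 1 H each → 4
  3 × O: no H
  2 × C: no H
  2 × O: 1 H each → 2
  1 × C: 3 H
  1 × C: 2 H
  1 × O (charge -1): no H
  Total hydrogens = 11.
Net charge -1.
Molecular formula: C8H11O6-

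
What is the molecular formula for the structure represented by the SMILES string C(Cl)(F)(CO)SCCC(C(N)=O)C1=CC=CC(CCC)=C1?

C15H21ClFNO2S

Heavy atoms from the SMILES: 15 C, 1 Cl, 1 F, 1 N, 2 O, 1 S.
Implicit hydrogens by atom environment:
  5 × C: 2 H each → 10
  4 × C (aromatic): 1 H each → 4
  2 × C: no H
  2 × C (aromatic): no H
  1 × C: 3 H
  1 × C: 1 H
  1 × Cl: no H
  1 × F: no H
  1 × N: 2 H
  1 × O: 1 H
  1 × O: no H
  1 × S: no H
  Total hydrogens = 21.
Molecular formula: C15H21ClFNO2S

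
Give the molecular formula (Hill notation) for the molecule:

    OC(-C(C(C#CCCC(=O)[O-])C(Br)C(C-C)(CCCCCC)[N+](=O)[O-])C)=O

C19H29BrNO6-

Heavy atoms from the SMILES: 1 Br, 19 C, 1 N, 6 O.
Implicit hydrogens by atom environment:
  8 × C: 2 H each → 16
  5 × C: no H
  3 × C: 3 H each → 9
  3 × C: 1 H each → 3
  3 × O: no H
  2 × O (charge -1): no H
  1 × Br: no H
  1 × N (charge +1): no H
  1 × O: 1 H
  Total hydrogens = 29.
Net charge -1.
Molecular formula: C19H29BrNO6-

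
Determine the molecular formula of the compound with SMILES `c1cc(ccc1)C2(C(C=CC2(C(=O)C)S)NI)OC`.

C14H16INO2S

Heavy atoms from the SMILES: 14 C, 1 I, 1 N, 2 O, 1 S.
Implicit hydrogens by atom environment:
  5 × C (aromatic): 1 H each → 5
  3 × C: 1 H each → 3
  3 × C: no H
  2 × C: 3 H each → 6
  2 × O: no H
  1 × C (aromatic): no H
  1 × I: no H
  1 × N: 1 H
  1 × S: 1 H
  Total hydrogens = 16.
Molecular formula: C14H16INO2S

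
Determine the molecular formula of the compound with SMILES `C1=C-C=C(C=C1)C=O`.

Heavy atoms from the SMILES: 7 C, 1 O.
Implicit hydrogens by atom environment:
  5 × C (aromatic): 1 H each → 5
  1 × C: 1 H
  1 × C (aromatic): no H
  1 × O: no H
  Total hydrogens = 6.
Molecular formula: C7H6O

C7H6O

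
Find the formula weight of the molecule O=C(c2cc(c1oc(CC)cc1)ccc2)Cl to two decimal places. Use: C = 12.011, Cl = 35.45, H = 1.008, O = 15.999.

Molecular formula: C13H11ClO2.
M = 13×12.011 + 1×35.45 + 11×1.008 + 2×15.999 = 234.68 g/mol.

234.68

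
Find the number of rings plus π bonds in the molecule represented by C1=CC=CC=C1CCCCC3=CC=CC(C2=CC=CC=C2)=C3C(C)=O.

13

Molecular formula from the SMILES: C24H24O.
DoU = (2C + 2 + N − H − X)/2 = (2·24 + 2 + 0 − 24 − 0)/2 = 26/2 = 13.
(Structurally: 3 ring(s) + 10 π bond(s) = 13.)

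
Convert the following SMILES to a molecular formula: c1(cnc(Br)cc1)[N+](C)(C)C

C8H12BrN2+

Heavy atoms from the SMILES: 1 Br, 8 C, 2 N.
Implicit hydrogens by atom environment:
  3 × C: 3 H each → 9
  3 × C (aromatic): 1 H each → 3
  2 × C (aromatic): no H
  1 × Br: no H
  1 × N (aromatic): no H
  1 × N (charge +1): no H
  Total hydrogens = 12.
Net charge +1.
Molecular formula: C8H12BrN2+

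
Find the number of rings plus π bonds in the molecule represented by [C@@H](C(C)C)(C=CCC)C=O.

Molecular formula from the SMILES: C9H16O.
DoU = (2C + 2 + N − H − X)/2 = (2·9 + 2 + 0 − 16 − 0)/2 = 4/2 = 2.
(Structurally: 0 ring(s) + 2 π bond(s) = 2.)

2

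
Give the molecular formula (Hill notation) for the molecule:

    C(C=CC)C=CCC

Heavy atoms from the SMILES: 8 C.
Implicit hydrogens by atom environment:
  4 × C: 1 H each → 4
  2 × C: 3 H each → 6
  2 × C: 2 H each → 4
  Total hydrogens = 14.
Molecular formula: C8H14

C8H14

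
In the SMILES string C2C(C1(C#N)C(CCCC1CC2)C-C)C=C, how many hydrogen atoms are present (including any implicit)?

Hydrogens are implicit in SMILES; fill each atom to its normal valence:
  8 × C: 2 H each → 16
  4 × C: 1 H each → 4
  2 × C: no H
  1 × C: 3 H
  1 × N: no H
  Total hydrogens = 23.

23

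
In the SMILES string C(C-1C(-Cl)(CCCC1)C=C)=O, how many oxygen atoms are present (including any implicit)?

The symbol for oxygen appears 1 time in the SMILES.

1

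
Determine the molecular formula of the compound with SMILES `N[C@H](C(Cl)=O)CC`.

C4H8ClNO

Heavy atoms from the SMILES: 4 C, 1 Cl, 1 N, 1 O.
Implicit hydrogens by atom environment:
  1 × C: 3 H
  1 × C: 2 H
  1 × C: 1 H
  1 × C: no H
  1 × Cl: no H
  1 × N: 2 H
  1 × O: no H
  Total hydrogens = 8.
Molecular formula: C4H8ClNO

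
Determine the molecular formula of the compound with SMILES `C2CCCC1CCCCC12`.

C10H18

Heavy atoms from the SMILES: 10 C.
Implicit hydrogens by atom environment:
  8 × C: 2 H each → 16
  2 × C: 1 H each → 2
  Total hydrogens = 18.
Molecular formula: C10H18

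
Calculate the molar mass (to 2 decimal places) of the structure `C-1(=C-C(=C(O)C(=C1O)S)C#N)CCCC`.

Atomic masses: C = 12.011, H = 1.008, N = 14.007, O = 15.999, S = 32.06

223.29

Molecular formula: C11H13NO2S.
M = 11×12.011 + 13×1.008 + 1×14.007 + 2×15.999 + 1×32.06 = 223.29 g/mol.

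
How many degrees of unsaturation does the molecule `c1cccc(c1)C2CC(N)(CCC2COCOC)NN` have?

Molecular formula from the SMILES: C15H25N3O2.
DoU = (2C + 2 + N − H − X)/2 = (2·15 + 2 + 3 − 25 − 0)/2 = 10/2 = 5.
(Structurally: 2 ring(s) + 3 π bond(s) = 5.)

5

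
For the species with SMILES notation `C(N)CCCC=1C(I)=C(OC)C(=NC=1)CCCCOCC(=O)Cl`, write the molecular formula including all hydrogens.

C16H24ClIN2O3

Heavy atoms from the SMILES: 16 C, 1 Cl, 1 I, 2 N, 3 O.
Implicit hydrogens by atom environment:
  9 × C: 2 H each → 18
  4 × C (aromatic): no H
  3 × O: no H
  1 × C: 3 H
  1 × C (aromatic): 1 H
  1 × C: no H
  1 × Cl: no H
  1 × I: no H
  1 × N: 2 H
  1 × N (aromatic): no H
  Total hydrogens = 24.
Molecular formula: C16H24ClIN2O3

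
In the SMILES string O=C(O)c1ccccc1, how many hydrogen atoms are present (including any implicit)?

6

Hydrogens are implicit in SMILES; fill each atom to its normal valence:
  5 × C (aromatic): 1 H each → 5
  1 × C (aromatic): no H
  1 × C: no H
  1 × O: 1 H
  1 × O: no H
  Total hydrogens = 6.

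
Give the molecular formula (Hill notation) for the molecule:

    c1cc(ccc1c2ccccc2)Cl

C12H9Cl

Heavy atoms from the SMILES: 12 C, 1 Cl.
Implicit hydrogens by atom environment:
  9 × C (aromatic): 1 H each → 9
  3 × C (aromatic): no H
  1 × Cl: no H
  Total hydrogens = 9.
Molecular formula: C12H9Cl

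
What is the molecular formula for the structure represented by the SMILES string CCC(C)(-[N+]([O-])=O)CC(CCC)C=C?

C11H21NO2

Heavy atoms from the SMILES: 11 C, 1 N, 2 O.
Implicit hydrogens by atom environment:
  5 × C: 2 H each → 10
  3 × C: 3 H each → 9
  2 × C: 1 H each → 2
  1 × C: no H
  1 × N (charge +1): no H
  1 × O: no H
  1 × O (charge -1): no H
  Total hydrogens = 21.
Molecular formula: C11H21NO2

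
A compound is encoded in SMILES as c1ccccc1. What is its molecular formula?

C6H6

Heavy atoms from the SMILES: 6 C.
Implicit hydrogens by atom environment:
  6 × C (aromatic): 1 H each → 6
  Total hydrogens = 6.
Molecular formula: C6H6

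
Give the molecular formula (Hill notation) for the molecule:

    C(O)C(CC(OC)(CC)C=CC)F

C10H19FO2

Heavy atoms from the SMILES: 10 C, 1 F, 2 O.
Implicit hydrogens by atom environment:
  3 × C: 3 H each → 9
  3 × C: 2 H each → 6
  3 × C: 1 H each → 3
  1 × C: no H
  1 × F: no H
  1 × O: 1 H
  1 × O: no H
  Total hydrogens = 19.
Molecular formula: C10H19FO2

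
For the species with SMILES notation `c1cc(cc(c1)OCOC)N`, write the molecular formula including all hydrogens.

C8H11NO2

Heavy atoms from the SMILES: 8 C, 1 N, 2 O.
Implicit hydrogens by atom environment:
  4 × C (aromatic): 1 H each → 4
  2 × C (aromatic): no H
  2 × O: no H
  1 × C: 3 H
  1 × C: 2 H
  1 × N: 2 H
  Total hydrogens = 11.
Molecular formula: C8H11NO2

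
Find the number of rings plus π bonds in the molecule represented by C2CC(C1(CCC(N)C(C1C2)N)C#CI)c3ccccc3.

Molecular formula from the SMILES: C18H23IN2.
DoU = (2C + 2 + N − H − X)/2 = (2·18 + 2 + 2 − 23 − 1)/2 = 16/2 = 8.
(Structurally: 3 ring(s) + 5 π bond(s) = 8.)

8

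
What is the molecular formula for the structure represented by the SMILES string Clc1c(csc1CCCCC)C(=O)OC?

Heavy atoms from the SMILES: 11 C, 1 Cl, 2 O, 1 S.
Implicit hydrogens by atom environment:
  4 × C: 2 H each → 8
  3 × C (aromatic): no H
  2 × C: 3 H each → 6
  2 × O: no H
  1 × C (aromatic): 1 H
  1 × C: no H
  1 × Cl: no H
  1 × S (aromatic): no H
  Total hydrogens = 15.
Molecular formula: C11H15ClO2S

C11H15ClO2S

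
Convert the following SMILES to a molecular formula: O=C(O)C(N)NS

C2H6N2O2S

Heavy atoms from the SMILES: 2 C, 2 N, 2 O, 1 S.
Implicit hydrogens by atom environment:
  1 × C: 1 H
  1 × C: no H
  1 × N: 2 H
  1 × N: 1 H
  1 × O: 1 H
  1 × O: no H
  1 × S: 1 H
  Total hydrogens = 6.
Molecular formula: C2H6N2O2S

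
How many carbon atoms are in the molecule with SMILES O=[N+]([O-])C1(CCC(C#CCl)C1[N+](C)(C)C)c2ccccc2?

The symbol for carbon appears 16 times in the SMILES. Lowercase c denotes aromatic carbon and counts toward C.

16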